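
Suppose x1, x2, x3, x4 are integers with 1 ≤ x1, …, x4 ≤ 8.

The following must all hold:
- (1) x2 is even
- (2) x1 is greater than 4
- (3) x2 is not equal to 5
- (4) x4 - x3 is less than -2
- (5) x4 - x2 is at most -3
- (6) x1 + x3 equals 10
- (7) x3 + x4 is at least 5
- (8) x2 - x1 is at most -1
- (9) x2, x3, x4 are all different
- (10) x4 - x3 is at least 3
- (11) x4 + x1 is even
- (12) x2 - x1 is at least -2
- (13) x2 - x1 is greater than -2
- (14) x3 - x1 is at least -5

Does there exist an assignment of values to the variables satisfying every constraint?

Constraints 5, 8, 10, and 14 give x4 − x3 ≥ 3, x3 − x1 ≥ -5, x1 − x2 ≥ 1, x2 − x4 ≥ 3.
Adding all 4 inequalities: the left sides telescope to 0, and the right sides sum to 3 + (-5) + 1 + 3 = 2. So 0 ≥ 2, which is false.

Unsatisfiable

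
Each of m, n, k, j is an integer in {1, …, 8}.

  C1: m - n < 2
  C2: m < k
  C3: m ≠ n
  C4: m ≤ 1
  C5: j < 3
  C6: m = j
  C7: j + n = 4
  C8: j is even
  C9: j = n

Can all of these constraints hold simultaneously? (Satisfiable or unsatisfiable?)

Unsatisfiable

From constraints 6 and 9, m = j = n, so m = n. But constraint 3 says m ≠ n. Contradiction.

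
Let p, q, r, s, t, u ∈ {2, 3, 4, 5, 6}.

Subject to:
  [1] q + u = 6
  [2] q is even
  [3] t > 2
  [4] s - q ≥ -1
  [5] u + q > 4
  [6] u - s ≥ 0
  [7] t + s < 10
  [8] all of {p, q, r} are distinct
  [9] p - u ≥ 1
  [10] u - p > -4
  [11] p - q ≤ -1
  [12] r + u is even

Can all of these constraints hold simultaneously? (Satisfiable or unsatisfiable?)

Unsatisfiable

Constraints 4, 6, 9, and 11 give q − p ≥ 1, p − u ≥ 1, u − s ≥ 0, s − q ≥ -1.
Adding all 4 inequalities: the left sides telescope to 0, and the right sides sum to 1 + 1 + 0 + (-1) = 1. So 0 ≥ 1, which is false.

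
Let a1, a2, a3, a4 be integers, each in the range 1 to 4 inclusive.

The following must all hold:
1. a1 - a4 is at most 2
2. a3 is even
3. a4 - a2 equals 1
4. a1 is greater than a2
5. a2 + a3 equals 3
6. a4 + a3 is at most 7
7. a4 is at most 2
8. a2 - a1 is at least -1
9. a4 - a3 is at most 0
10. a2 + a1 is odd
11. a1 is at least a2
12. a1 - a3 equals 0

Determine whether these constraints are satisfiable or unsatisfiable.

One satisfying assignment is a1 = 2, a2 = 1, a3 = 2, a4 = 2.
For the less obvious constraints — constraint 1: a1 - a4 = 0; constraint 3: a4 - a2 = 1; constraint 5: a2 + a3 = 3 — and the others hold by inspection.

Satisfiable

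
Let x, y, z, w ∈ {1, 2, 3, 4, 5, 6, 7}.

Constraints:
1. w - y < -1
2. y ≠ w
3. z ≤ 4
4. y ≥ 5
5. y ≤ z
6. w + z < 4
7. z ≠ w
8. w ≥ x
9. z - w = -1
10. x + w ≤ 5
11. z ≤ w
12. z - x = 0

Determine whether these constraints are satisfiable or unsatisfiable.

From constraints 4 and 5: z ≥ y and y ≥ 5, so z ≥ 5. From constraint 3: z ≤ 4. But 4 < 5, so no value of z works.

Unsatisfiable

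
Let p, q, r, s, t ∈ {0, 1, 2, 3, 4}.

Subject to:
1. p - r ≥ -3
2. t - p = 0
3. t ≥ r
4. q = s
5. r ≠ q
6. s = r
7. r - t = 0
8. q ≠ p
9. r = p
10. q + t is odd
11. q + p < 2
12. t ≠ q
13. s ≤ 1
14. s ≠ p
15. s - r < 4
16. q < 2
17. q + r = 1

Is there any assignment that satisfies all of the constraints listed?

From constraints 4, 6, and 9, q = s = r = p, so q = p. But constraint 8 says q ≠ p. Contradiction.

Unsatisfiable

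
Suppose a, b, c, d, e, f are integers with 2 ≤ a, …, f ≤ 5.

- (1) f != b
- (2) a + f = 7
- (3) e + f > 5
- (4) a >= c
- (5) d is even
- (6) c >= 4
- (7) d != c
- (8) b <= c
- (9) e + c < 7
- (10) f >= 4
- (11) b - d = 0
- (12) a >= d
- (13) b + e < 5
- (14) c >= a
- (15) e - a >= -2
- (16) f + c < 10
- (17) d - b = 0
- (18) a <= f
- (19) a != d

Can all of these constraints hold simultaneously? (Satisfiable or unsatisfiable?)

From constraints 4 and 6: a ≥ c ≥ 4. From constraint 10: f ≥ 4. Hence a + f ≥ 8. But constraint 2 requires a + f = 7, and 7 < 8. Contradiction.

Unsatisfiable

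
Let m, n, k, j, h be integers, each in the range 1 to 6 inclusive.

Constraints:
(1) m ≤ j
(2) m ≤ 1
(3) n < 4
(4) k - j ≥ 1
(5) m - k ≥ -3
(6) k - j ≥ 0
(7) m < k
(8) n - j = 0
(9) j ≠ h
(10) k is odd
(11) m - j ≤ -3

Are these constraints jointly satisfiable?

Unsatisfiable

Constraints 4, 5, and 11 give j − m ≥ 3, m − k ≥ -3, k − j ≥ 1.
Adding all 3 inequalities: the left sides telescope to 0, and the right sides sum to 3 + (-3) + 1 = 1. So 0 ≥ 1, which is false.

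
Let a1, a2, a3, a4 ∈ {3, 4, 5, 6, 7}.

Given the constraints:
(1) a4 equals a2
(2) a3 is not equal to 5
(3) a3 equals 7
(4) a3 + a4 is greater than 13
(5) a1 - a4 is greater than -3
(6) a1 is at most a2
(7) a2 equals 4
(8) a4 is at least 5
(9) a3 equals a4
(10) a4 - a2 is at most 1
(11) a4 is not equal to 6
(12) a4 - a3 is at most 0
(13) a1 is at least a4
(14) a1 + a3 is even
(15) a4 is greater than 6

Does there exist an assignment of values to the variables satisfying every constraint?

Unsatisfiable

Constraint 3 fixes a3 = 7 and constraint 7 fixes a2 = 4. Constraints 1 and 9 give a3 = a4 = a2, so a3 = a2. But 7 ≠ 4 — contradiction.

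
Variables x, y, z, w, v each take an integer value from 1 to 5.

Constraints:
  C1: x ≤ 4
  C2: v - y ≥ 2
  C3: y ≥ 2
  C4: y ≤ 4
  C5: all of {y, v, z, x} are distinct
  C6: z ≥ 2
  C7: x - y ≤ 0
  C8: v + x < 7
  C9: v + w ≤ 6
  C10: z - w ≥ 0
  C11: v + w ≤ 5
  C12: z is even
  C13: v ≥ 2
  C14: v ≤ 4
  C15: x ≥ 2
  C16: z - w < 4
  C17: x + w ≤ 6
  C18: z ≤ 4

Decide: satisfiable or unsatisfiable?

Constraints 1, 3, 4, 6, 13, 14, 15, and 18 confine each of y, v, z, x to the 3 values {2, …, 4}.
Constraint 5 requires all 4 of them to be distinct, but only 3 values are available — impossible by the pigeonhole principle.

Unsatisfiable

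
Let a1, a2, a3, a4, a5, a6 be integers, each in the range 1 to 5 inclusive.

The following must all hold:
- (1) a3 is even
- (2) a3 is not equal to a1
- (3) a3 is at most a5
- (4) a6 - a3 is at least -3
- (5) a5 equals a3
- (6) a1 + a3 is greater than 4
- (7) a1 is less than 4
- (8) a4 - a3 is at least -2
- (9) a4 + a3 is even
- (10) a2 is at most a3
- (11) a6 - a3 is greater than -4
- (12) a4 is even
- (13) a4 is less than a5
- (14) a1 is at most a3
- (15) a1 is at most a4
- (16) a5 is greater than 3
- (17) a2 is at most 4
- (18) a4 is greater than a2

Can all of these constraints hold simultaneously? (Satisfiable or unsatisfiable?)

Take a1 = 2, a2 = 1, a3 = 4, a4 = 2, a5 = 4, a6 = 3. Then constraint 4: a6 - a3 = -1; constraint 6: a1 + a3 = 6; constraint 8: a4 - a3 = -2, and every other listed constraint is also met.

Satisfiable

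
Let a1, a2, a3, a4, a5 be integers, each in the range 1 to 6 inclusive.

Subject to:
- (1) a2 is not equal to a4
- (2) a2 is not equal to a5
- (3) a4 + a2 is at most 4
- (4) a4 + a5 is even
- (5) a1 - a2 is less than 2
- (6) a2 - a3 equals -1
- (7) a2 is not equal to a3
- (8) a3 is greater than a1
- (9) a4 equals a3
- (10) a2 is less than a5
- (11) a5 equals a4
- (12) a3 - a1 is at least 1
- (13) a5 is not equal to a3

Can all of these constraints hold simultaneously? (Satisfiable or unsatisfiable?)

From constraints 9 and 11, a5 = a4 = a3, so a5 = a3. But constraint 13 says a5 ≠ a3. Contradiction.

Unsatisfiable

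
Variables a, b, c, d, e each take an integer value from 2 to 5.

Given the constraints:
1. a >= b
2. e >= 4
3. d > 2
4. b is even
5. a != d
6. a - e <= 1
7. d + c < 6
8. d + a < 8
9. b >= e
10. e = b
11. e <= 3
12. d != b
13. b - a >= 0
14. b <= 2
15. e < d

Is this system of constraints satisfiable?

Unsatisfiable

From constraint 2: e ≥ 4. From constraints 9 and 14: e ≤ b and b ≤ 2, so e ≤ 2. But 2 < 4, so no value of e works.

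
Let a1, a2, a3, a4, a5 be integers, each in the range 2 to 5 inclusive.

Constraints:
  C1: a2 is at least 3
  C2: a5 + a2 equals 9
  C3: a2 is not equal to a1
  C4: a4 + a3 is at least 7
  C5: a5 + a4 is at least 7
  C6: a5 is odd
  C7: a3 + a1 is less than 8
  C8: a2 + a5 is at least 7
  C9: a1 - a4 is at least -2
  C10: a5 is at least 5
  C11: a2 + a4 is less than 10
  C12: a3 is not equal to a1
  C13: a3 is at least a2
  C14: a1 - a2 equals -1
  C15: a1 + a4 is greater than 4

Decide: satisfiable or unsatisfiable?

Satisfiable

Take a1 = 3, a2 = 4, a3 = 4, a4 = 4, a5 = 5. Then constraint 2: a5 + a2 = 9; constraint 4: a4 + a3 = 8; constraint 5: a5 + a4 = 9, and every other listed constraint is also met.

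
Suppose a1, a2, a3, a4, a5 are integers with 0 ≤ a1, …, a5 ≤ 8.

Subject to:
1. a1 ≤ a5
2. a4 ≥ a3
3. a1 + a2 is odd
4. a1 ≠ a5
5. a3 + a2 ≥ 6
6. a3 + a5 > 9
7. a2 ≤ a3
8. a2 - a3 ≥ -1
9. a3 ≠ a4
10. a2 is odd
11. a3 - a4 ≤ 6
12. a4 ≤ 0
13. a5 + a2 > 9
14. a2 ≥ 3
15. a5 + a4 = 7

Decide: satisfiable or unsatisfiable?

Unsatisfiable

From constraints 7 and 14: a3 ≥ a2 and a2 ≥ 3, so a3 ≥ 3. From constraints 2 and 12: a3 ≤ a4 and a4 ≤ 0, so a3 ≤ 0. But 0 < 3, so no value of a3 works.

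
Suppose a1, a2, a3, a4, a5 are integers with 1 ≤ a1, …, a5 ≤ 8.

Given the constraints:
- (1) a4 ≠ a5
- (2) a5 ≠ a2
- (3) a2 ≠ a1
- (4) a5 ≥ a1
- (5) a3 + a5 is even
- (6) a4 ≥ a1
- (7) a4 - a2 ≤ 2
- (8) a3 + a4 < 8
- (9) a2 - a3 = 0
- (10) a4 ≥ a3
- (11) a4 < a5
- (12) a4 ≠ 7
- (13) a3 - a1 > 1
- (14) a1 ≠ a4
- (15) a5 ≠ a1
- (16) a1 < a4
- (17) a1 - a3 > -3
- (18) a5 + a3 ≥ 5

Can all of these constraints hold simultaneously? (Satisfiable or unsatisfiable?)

Take a1 = 1, a2 = 3, a3 = 3, a4 = 3, a5 = 5. Then constraint 7: a4 - a2 = 0; constraint 8: a3 + a4 = 6, and every other listed constraint is also met.

Satisfiable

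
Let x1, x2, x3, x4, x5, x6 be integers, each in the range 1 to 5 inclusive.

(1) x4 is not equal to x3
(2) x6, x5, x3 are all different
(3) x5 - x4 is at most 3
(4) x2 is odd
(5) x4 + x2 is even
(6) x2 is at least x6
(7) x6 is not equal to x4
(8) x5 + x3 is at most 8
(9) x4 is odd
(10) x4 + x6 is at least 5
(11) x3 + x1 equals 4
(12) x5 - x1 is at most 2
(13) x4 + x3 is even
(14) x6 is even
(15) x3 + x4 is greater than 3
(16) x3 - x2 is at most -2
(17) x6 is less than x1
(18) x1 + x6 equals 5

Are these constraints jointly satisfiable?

Satisfiable

Setting (x1, x2, x3, x4, x5, x6) = (3, 3, 1, 3, 5, 2) satisfies everything: constraint 3: x5 - x4 = 2; constraint 8: x5 + x3 = 6, and the others follow.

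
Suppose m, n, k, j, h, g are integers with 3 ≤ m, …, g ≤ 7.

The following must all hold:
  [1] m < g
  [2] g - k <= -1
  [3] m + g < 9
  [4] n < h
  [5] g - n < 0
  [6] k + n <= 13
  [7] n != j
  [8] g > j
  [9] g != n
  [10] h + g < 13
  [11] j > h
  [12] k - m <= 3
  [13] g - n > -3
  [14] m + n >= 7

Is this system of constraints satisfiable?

Unsatisfiable

Constraints 4, 5, 8, and 11 give g < n, n < h, h < j, j < g. Chaining: g < n < h < j < g, which forces g < g — impossible.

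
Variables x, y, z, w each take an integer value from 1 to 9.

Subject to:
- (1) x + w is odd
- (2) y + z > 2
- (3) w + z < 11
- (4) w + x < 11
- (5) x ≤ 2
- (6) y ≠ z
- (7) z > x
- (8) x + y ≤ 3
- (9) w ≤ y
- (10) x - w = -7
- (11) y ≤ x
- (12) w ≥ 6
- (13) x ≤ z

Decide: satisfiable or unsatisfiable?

Unsatisfiable

From constraints 9 and 12: y ≥ w and w ≥ 6, so y ≥ 6. From constraints 5 and 11: y ≤ x and x ≤ 2, so y ≤ 2. But 2 < 6, so no value of y works.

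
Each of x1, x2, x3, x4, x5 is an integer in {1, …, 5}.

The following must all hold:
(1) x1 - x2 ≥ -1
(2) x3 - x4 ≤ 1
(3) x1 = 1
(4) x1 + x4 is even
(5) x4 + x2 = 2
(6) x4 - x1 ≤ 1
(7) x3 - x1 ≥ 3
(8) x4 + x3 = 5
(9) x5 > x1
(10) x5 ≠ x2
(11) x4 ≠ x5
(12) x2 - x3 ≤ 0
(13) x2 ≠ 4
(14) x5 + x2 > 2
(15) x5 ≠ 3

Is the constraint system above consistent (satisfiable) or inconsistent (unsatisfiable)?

Unsatisfiable

Constraints 2, 6, and 7 give x4 − x3 ≥ -1, x3 − x1 ≥ 3, x1 − x4 ≥ -1.
Adding all 3 inequalities: the left sides telescope to 0, and the right sides sum to (-1) + 3 + (-1) = 1. So 0 ≥ 1, which is false.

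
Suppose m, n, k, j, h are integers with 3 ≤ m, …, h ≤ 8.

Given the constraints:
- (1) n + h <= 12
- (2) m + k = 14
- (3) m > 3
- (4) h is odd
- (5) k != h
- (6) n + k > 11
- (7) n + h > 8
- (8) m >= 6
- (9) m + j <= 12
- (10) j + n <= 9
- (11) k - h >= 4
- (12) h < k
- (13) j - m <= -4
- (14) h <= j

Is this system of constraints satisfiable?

Satisfiable

Setting (m, n, k, j, h) = (7, 6, 7, 3, 3) satisfies everything: constraint 1: n + h = 9; constraint 2: m + k = 14; constraint 6: n + k = 13, and the others follow.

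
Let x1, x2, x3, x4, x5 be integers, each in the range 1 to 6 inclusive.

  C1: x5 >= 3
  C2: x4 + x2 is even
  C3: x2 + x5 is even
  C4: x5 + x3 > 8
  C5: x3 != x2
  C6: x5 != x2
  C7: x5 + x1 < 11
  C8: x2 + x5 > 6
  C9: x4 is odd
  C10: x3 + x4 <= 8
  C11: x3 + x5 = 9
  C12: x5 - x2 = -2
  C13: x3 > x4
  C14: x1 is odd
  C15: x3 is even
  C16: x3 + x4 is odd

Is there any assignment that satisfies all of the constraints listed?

Satisfiable

Setting (x1, x2, x3, x4, x5) = (5, 5, 6, 1, 3) satisfies everything: constraint 4: x5 + x3 = 9; constraint 7: x5 + x1 = 8; constraint 8: x2 + x5 = 8, and the others follow.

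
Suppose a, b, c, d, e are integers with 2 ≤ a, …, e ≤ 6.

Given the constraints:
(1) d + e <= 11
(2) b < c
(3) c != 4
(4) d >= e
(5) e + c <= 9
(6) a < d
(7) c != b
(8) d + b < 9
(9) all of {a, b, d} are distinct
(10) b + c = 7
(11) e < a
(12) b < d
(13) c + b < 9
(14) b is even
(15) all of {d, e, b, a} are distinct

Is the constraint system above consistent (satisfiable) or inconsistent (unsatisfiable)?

Setting (a, b, c, d, e) = (4, 2, 5, 5, 3) satisfies everything: constraint 1: d + e = 8; constraint 5: e + c = 8; constraint 8: d + b = 7, and the others follow.

Satisfiable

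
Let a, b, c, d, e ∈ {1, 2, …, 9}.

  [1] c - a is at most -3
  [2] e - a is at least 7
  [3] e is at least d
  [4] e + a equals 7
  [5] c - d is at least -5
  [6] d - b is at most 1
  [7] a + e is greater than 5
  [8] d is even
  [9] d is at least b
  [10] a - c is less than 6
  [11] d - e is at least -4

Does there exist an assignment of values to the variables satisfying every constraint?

Unsatisfiable

Constraints 1, 2, 5, and 11 give a − c ≥ 3, c − d ≥ -5, d − e ≥ -4, e − a ≥ 7.
Adding all 4 inequalities: the left sides telescope to 0, and the right sides sum to 3 + (-5) + (-4) + 7 = 1. So 0 ≥ 1, which is false.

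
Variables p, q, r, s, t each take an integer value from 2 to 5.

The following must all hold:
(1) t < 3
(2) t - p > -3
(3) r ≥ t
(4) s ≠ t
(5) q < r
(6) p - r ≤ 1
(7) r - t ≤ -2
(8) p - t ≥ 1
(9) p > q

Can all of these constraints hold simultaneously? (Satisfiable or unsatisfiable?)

Unsatisfiable

Constraints 6, 7, and 8 give r − p ≥ -1, p − t ≥ 1, t − r ≥ 2.
Adding all 3 inequalities: the left sides telescope to 0, and the right sides sum to (-1) + 1 + 2 = 2. So 0 ≥ 2, which is false.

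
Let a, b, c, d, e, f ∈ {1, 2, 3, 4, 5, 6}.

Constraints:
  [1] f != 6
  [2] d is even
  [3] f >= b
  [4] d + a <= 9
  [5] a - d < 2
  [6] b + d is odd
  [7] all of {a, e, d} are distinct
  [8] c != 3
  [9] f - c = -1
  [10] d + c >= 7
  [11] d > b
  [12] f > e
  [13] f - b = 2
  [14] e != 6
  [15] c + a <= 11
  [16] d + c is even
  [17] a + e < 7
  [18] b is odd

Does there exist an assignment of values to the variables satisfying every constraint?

Satisfiable

Take a = 5, b = 3, c = 6, d = 4, e = 1, f = 5. Then constraint 4: d + a = 9; constraint 5: a - d = 1, and every other listed constraint is also met.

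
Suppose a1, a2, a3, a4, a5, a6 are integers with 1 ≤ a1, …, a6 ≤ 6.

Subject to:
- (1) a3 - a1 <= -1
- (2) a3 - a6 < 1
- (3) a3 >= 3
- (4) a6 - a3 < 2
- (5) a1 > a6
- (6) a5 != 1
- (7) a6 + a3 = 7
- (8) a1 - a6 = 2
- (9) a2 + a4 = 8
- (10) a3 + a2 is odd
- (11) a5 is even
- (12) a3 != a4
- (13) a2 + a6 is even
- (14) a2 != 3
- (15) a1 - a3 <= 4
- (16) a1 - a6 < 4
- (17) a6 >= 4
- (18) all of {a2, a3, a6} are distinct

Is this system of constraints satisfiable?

Take a1 = 6, a2 = 2, a3 = 3, a4 = 6, a5 = 2, a6 = 4. Then constraint 1: a3 - a1 = -3; constraint 2: a3 - a6 = -1, and every other listed constraint is also met.

Satisfiable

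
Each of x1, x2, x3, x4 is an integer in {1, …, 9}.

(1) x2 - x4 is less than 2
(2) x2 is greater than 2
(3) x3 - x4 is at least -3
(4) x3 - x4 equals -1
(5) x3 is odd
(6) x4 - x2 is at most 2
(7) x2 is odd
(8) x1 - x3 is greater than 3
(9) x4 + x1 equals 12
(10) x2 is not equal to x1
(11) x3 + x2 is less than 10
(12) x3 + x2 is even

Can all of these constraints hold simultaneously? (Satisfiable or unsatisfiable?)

Try x1 = 8, x2 = 5, x3 = 3, x4 = 4.
Check constraint 1: x2 - x4 = 1; constraint 3: x3 - x4 = -1; constraint 4: x3 - x4 = -1. The remaining constraints are straightforward to verify.

Satisfiable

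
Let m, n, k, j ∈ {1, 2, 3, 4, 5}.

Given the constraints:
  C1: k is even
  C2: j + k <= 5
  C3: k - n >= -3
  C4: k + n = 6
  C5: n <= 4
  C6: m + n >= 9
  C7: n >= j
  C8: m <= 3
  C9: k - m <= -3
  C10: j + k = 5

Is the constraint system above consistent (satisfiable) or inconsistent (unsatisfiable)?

Unsatisfiable

From constraint 8: m ≤ 3. From constraint 5: n ≤ 4. Hence m + n ≤ 7. But constraint 6 requires m + n ≥ 9, and 9 > 7. Contradiction.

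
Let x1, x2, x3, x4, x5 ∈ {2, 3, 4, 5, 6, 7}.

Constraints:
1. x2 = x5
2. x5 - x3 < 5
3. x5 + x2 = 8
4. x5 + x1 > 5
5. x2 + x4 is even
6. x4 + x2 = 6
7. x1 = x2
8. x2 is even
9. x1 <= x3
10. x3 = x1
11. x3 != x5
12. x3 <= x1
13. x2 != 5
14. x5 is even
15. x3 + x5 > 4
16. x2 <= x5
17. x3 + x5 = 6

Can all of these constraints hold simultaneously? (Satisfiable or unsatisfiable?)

Unsatisfiable

From constraints 1, 7, and 10, x3 = x1 = x2 = x5, so x3 = x5. But constraint 11 says x3 ≠ x5. Contradiction.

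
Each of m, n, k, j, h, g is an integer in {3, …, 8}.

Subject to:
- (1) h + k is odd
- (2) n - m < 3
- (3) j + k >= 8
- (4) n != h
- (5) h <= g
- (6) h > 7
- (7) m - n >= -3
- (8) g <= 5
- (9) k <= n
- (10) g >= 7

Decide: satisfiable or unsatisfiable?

From constraint 6: h ≥ 8. From constraints 5 and 8: h ≤ g and g ≤ 5, so h ≤ 5. But 5 < 8, so no value of h works.

Unsatisfiable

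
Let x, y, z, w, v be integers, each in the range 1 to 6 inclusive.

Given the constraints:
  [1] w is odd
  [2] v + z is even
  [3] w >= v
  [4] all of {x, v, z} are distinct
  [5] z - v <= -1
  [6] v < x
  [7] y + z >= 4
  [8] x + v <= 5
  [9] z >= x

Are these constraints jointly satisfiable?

Unsatisfiable

Constraints 5, 6, and 9 give z < v, v < x, x ≤ z. Chaining: z < v < x ≤ z, which forces z < z — impossible.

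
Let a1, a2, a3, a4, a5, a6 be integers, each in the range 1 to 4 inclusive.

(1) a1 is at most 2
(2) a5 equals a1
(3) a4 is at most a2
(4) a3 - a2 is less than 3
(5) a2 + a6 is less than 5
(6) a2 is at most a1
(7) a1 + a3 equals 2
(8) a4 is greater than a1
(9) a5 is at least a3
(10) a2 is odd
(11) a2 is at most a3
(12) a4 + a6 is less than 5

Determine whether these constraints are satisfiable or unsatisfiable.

Constraints 3, 6, and 8 give a4 ≤ a2, a2 ≤ a1, a1 < a4. Chaining: a4 ≤ a2 ≤ a1 < a4, which forces a4 < a4 — impossible.

Unsatisfiable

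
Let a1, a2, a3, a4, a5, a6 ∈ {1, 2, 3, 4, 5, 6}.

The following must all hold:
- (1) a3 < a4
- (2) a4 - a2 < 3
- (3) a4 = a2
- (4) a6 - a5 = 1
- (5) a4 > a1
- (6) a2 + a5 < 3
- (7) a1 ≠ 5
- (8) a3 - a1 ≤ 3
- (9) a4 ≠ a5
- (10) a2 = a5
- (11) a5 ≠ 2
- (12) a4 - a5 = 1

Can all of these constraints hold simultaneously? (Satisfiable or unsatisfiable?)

From constraints 3 and 10, a4 = a2 = a5, so a4 = a5. But constraint 9 says a4 ≠ a5. Contradiction.

Unsatisfiable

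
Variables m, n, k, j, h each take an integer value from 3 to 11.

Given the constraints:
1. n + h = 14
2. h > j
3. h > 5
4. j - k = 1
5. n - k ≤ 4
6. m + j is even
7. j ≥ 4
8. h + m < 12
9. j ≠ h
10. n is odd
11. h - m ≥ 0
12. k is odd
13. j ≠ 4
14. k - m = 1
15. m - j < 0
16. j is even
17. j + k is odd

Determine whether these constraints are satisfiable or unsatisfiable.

Take m = 4, n = 7, k = 5, j = 6, h = 7. Then constraint 1: n + h = 14; constraint 4: j - k = 1; constraint 5: n - k = 2, and every other listed constraint is also met.

Satisfiable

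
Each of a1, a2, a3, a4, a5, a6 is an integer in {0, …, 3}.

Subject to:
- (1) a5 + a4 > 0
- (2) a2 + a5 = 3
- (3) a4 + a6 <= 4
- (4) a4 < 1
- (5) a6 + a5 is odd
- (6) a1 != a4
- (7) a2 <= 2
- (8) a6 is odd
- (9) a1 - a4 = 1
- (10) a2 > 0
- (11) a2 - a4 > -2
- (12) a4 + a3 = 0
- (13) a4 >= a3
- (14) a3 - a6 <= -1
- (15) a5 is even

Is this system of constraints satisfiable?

Satisfiable

One satisfying assignment is a1 = 1, a2 = 1, a3 = 0, a4 = 0, a5 = 2, a6 = 1.
For the less obvious constraints — constraint 1: a5 + a4 = 2; constraint 2: a2 + a5 = 3; constraint 3: a4 + a6 = 1 — and the others hold by inspection.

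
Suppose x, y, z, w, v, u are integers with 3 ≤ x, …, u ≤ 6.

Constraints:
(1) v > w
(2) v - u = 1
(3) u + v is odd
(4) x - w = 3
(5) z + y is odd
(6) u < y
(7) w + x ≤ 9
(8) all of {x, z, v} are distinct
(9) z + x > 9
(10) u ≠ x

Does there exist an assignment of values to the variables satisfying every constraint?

The assignment x = 6, y = 4, z = 5, w = 3, v = 4, u = 3 works:
  constraint 2 holds since v - u = 1.
  constraint 4 holds since x - w = 3.
The rest check out directly.

Satisfiable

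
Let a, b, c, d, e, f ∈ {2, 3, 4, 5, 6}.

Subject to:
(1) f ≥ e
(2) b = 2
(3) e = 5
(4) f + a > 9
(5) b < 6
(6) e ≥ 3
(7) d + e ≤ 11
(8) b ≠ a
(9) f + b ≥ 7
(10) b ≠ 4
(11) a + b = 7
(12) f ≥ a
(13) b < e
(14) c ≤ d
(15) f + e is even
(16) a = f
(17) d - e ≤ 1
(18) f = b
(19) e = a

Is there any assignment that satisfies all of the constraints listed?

Constraint 3 fixes e = 5 and constraint 2 fixes b = 2. Constraints 16, 18, and 19 give e = a = f = b, so e = b. But 5 ≠ 2 — contradiction.

Unsatisfiable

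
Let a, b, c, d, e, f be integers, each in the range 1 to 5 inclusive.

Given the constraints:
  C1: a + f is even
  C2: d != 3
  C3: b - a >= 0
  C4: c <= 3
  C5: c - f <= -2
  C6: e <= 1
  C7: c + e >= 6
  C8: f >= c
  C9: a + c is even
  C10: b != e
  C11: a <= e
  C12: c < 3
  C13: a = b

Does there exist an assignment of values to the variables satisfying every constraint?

From constraint 4: c ≤ 3. From constraint 6: e ≤ 1. Hence c + e ≤ 4. But constraint 7 requires c + e ≥ 6, and 6 > 4. Contradiction.

Unsatisfiable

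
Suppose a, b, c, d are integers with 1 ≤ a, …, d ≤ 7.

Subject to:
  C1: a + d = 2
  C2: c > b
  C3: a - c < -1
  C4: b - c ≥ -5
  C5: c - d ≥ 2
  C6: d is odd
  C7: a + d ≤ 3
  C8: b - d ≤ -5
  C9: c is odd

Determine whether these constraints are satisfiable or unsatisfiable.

Unsatisfiable

Constraints 4, 5, and 8 give d − b ≥ 5, b − c ≥ -5, c − d ≥ 2.
Adding all 3 inequalities: the left sides telescope to 0, and the right sides sum to 5 + (-5) + 2 = 2. So 0 ≥ 2, which is false.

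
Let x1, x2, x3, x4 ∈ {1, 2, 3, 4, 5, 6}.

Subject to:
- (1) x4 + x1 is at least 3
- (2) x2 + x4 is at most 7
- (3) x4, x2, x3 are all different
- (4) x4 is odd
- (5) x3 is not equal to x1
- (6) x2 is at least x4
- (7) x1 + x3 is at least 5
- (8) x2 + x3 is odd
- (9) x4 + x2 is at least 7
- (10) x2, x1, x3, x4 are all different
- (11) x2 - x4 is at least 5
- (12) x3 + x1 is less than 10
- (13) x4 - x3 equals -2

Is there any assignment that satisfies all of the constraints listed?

Satisfiable

Setting (x1, x2, x3, x4) = (4, 6, 3, 1) satisfies everything: constraint 1: x4 + x1 = 5; constraint 2: x2 + x4 = 7, and the others follow.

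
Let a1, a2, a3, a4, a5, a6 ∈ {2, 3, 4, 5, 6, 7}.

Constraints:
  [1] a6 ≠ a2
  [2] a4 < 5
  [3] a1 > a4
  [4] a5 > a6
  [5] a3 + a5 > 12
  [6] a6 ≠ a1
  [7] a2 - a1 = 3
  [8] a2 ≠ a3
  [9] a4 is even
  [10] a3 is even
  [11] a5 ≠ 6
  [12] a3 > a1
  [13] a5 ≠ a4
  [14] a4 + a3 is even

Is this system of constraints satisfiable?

Satisfiable

Try a1 = 4, a2 = 7, a3 = 6, a4 = 2, a5 = 7, a6 = 3.
Check constraint 5: a3 + a5 = 13; constraint 7: a2 - a1 = 3; constraint 9: a4 = 2 is even. The remaining constraints are straightforward to verify.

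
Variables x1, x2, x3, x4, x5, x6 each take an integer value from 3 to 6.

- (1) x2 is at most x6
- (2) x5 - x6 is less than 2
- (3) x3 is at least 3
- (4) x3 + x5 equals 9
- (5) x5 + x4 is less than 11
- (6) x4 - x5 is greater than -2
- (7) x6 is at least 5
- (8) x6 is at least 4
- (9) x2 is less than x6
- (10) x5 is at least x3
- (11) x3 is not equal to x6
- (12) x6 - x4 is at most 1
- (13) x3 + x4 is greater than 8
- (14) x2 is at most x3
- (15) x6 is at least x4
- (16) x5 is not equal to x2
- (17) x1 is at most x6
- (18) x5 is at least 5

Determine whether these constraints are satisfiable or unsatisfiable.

Satisfiable

The assignment x1 = 3, x2 = 4, x3 = 4, x4 = 5, x5 = 5, x6 = 6 works:
  constraint 2 holds since x5 - x6 = -1.
  constraint 4 holds since x3 + x5 = 9.
The rest check out directly.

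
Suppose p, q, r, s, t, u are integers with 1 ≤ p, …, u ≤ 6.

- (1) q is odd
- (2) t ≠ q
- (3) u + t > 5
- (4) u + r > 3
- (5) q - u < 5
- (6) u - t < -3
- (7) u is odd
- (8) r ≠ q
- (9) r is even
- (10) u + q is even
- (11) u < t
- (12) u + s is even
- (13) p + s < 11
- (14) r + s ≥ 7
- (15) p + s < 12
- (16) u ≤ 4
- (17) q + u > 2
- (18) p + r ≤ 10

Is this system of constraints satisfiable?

Setting (p, q, r, s, t, u) = (6, 3, 4, 3, 6, 1) satisfies everything: constraint 3: u + t = 7; constraint 4: u + r = 5, and the others follow.

Satisfiable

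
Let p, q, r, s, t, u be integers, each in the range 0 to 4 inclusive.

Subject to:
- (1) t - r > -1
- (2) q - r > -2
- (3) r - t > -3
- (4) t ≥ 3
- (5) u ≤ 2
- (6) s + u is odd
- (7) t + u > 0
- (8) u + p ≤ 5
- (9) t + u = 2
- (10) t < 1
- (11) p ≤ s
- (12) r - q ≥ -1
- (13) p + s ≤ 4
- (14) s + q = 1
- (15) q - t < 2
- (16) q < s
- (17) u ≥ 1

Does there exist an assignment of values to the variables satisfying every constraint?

From constraint 4: t ≥ 3. From constraint 10: t ≤ 0. But 0 < 3, so no value of t works.

Unsatisfiable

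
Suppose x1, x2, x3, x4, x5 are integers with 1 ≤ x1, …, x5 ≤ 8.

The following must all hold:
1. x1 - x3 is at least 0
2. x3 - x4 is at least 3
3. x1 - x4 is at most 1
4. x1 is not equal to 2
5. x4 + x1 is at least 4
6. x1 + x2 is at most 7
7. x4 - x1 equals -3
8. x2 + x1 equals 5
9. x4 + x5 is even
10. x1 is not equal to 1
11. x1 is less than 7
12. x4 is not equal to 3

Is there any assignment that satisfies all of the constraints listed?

Unsatisfiable

Constraints 1, 2, and 3 give x1 − x3 ≥ 0, x3 − x4 ≥ 3, x4 − x1 ≥ -1.
Adding all 3 inequalities: the left sides telescope to 0, and the right sides sum to 0 + 3 + (-1) = 2. So 0 ≥ 2, which is false.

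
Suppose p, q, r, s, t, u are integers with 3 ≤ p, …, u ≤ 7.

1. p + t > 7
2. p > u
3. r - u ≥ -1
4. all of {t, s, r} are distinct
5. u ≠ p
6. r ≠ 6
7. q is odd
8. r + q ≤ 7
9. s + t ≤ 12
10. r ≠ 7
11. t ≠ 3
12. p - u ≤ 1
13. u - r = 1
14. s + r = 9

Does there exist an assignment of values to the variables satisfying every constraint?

Satisfiable

Try p = 5, q = 3, r = 3, s = 6, t = 4, u = 4.
Check constraint 1: p + t = 9; constraint 3: r - u = -1. The remaining constraints are straightforward to verify.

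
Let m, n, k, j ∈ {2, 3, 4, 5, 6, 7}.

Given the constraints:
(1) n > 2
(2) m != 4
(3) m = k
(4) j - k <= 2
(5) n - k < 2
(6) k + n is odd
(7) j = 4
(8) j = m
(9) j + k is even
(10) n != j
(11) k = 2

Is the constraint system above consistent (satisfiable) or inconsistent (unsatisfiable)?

Unsatisfiable

Constraint 7 fixes j = 4 and constraint 11 fixes k = 2. Constraints 3 and 8 give j = m = k, so j = k. But 4 ≠ 2 — contradiction.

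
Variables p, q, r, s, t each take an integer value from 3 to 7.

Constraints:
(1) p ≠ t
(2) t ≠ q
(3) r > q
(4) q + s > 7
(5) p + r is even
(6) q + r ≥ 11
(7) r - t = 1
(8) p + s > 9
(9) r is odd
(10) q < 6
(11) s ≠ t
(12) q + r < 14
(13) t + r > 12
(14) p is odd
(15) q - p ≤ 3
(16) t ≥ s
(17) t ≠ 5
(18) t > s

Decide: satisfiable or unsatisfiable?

Setting (p, q, r, s, t) = (5, 5, 7, 5, 6) satisfies everything: constraint 4: q + s = 10; constraint 6: q + r = 12; constraint 7: r - t = 1, and the others follow.

Satisfiable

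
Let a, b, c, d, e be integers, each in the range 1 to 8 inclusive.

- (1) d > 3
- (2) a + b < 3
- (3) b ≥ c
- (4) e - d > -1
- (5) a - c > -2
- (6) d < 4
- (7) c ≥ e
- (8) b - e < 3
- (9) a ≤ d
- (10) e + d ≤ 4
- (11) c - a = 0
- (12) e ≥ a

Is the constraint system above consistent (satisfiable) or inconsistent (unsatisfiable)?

From constraint 1: d ≥ 4. From constraint 6: d ≤ 3. But 3 < 4, so no value of d works.

Unsatisfiable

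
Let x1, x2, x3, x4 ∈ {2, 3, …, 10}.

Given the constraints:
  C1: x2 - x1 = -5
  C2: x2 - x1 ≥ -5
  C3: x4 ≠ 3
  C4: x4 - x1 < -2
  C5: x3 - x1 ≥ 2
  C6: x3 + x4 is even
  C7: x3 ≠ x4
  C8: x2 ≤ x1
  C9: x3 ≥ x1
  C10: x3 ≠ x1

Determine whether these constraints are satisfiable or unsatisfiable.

The assignment x1 = 7, x2 = 2, x3 = 10, x4 = 4 works:
  constraint 1 holds since x2 - x1 = -5.
  constraint 2 holds since x2 - x1 = -5.
The rest check out directly.

Satisfiable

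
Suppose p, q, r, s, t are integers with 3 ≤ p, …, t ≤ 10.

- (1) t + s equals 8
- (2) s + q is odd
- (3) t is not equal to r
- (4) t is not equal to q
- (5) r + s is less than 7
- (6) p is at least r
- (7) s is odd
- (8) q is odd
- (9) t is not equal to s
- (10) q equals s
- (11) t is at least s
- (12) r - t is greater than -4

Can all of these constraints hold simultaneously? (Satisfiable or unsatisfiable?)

Constraint 7 makes s odd and constraint 8 makes q odd, so s + q must be even. Constraint 2 says s + q is odd — contradiction.

Unsatisfiable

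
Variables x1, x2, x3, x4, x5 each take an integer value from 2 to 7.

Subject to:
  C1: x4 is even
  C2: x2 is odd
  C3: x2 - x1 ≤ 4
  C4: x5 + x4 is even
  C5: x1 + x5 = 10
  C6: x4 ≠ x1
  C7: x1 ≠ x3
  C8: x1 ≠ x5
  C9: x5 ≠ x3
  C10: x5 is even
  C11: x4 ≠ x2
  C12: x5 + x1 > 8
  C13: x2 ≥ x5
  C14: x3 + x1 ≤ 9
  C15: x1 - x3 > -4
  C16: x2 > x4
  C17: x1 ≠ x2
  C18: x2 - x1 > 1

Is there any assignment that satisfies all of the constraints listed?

Try x1 = 4, x2 = 7, x3 = 5, x4 = 6, x5 = 6.
Check constraint 3: x2 - x1 = 3; constraint 5: x1 + x5 = 10; constraint 12: x5 + x1 = 10. The remaining constraints are straightforward to verify.

Satisfiable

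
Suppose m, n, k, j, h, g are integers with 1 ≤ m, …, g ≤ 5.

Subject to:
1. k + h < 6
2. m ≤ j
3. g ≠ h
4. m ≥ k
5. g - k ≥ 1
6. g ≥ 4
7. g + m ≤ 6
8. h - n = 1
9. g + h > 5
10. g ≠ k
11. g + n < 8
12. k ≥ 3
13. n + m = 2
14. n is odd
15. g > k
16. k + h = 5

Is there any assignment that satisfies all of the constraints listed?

From constraint 6: g ≥ 4. From constraints 4 and 12: m ≥ k ≥ 3. Hence g + m ≥ 7. But constraint 7 requires g + m ≤ 6, and 6 < 7. Contradiction.

Unsatisfiable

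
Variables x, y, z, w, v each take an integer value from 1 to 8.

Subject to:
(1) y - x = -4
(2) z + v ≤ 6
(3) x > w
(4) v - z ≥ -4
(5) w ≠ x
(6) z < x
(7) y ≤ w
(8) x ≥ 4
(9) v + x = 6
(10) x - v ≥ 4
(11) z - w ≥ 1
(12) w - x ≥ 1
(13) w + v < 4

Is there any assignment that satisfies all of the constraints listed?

Constraints 4, 10, 11, and 12 give z − w ≥ 1, w − x ≥ 1, x − v ≥ 4, v − z ≥ -4.
Adding all 4 inequalities: the left sides telescope to 0, and the right sides sum to 1 + 1 + 4 + (-4) = 2. So 0 ≥ 2, which is false.

Unsatisfiable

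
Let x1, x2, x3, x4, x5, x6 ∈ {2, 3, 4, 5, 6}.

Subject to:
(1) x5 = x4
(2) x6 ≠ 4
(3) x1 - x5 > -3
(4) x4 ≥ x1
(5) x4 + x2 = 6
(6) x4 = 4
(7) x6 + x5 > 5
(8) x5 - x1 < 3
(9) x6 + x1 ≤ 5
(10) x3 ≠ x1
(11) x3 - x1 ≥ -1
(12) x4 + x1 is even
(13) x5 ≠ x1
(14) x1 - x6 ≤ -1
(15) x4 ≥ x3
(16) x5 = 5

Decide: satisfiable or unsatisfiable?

Unsatisfiable

Constraint 16 fixes x5 = 5 and constraint 6 fixes x4 = 4, but constraint 1 requires x5 = x4. Since 5 ≠ 4, contradiction.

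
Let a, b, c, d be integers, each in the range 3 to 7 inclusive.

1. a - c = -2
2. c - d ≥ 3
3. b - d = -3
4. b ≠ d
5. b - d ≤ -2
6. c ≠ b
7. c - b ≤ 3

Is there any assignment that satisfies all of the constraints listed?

Unsatisfiable

Constraints 2, 5, and 7 give d − b ≥ 2, b − c ≥ -3, c − d ≥ 3.
Adding all 3 inequalities: the left sides telescope to 0, and the right sides sum to 2 + (-3) + 3 = 2. So 0 ≥ 2, which is false.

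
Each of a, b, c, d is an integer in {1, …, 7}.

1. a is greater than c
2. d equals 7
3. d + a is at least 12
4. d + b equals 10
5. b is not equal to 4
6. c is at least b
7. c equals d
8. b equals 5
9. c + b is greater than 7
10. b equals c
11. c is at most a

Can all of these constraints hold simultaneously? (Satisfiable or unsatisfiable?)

Constraint 8 fixes b = 5 and constraint 2 fixes d = 7. Constraints 7 and 10 give b = c = d, so b = d. But 5 ≠ 7 — contradiction.

Unsatisfiable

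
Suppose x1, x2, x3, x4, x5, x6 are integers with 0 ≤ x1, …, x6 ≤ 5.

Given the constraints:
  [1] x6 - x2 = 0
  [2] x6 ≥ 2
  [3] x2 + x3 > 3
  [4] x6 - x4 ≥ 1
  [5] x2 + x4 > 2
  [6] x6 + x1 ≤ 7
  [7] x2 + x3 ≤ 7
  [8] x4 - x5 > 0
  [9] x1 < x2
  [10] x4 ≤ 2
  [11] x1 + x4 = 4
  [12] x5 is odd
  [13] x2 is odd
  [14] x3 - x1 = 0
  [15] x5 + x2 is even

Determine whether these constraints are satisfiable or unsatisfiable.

Satisfiable

Take x1 = 2, x2 = 3, x3 = 2, x4 = 2, x5 = 1, x6 = 3. Then constraint 1: x6 - x2 = 0; constraint 3: x2 + x3 = 5, and every other listed constraint is also met.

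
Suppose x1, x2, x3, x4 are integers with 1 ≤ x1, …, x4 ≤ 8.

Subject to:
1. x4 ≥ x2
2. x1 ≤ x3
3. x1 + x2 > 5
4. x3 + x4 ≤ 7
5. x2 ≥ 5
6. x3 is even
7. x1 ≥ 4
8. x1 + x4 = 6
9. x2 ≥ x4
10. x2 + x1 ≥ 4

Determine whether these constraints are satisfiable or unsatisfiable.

From constraints 2 and 7: x3 ≥ x1 ≥ 4. From constraints 1 and 5: x4 ≥ x2 ≥ 5. Hence x3 + x4 ≥ 9. But constraint 4 requires x3 + x4 ≤ 7, and 7 < 9. Contradiction.

Unsatisfiable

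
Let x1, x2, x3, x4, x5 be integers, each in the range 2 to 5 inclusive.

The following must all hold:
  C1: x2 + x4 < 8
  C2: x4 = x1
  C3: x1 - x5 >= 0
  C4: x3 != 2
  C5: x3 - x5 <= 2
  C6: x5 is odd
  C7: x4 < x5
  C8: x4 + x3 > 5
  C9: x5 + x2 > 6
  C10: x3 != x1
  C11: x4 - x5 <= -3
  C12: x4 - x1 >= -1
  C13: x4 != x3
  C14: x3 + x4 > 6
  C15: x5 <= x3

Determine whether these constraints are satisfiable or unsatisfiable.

Constraints 3, 11, and 12 give x4 − x1 ≥ -1, x1 − x5 ≥ 0, x5 − x4 ≥ 3.
Adding all 3 inequalities: the left sides telescope to 0, and the right sides sum to (-1) + 0 + 3 = 2. So 0 ≥ 2, which is false.

Unsatisfiable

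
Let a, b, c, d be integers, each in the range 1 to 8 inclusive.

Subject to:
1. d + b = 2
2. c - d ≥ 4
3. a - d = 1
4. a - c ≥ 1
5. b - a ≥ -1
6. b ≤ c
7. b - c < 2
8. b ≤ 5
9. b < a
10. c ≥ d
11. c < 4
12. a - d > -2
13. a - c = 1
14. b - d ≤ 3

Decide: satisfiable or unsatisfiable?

Unsatisfiable

Constraints 2, 4, 5, and 14 give b − a ≥ -1, a − c ≥ 1, c − d ≥ 4, d − b ≥ -3.
Adding all 4 inequalities: the left sides telescope to 0, and the right sides sum to (-1) + 1 + 4 + (-3) = 1. So 0 ≥ 1, which is false.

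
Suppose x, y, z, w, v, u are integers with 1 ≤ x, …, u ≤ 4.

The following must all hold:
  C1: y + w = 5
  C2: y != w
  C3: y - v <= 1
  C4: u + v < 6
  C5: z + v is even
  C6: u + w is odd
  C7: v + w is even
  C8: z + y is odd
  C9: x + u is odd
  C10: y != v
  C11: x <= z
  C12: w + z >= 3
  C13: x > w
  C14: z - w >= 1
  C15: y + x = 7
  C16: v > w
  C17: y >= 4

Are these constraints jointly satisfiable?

One satisfying assignment is x = 3, y = 4, z = 3, w = 1, v = 3, u = 2.
For the less obvious constraints — constraint 1: y + w = 5; constraint 3: y - v = 1; constraint 4: u + v = 5 — and the others hold by inspection.

Satisfiable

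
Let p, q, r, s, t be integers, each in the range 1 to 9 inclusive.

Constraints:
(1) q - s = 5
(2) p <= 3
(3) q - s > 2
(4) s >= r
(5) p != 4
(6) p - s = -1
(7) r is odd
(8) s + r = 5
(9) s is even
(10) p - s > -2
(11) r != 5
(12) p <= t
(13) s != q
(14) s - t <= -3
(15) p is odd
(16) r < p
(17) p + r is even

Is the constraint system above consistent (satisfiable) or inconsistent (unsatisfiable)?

Satisfiable

Setting (p, q, r, s, t) = (3, 9, 1, 4, 9) satisfies everything: constraint 1: q - s = 5; constraint 3: q - s = 5; constraint 6: p - s = -1, and the others follow.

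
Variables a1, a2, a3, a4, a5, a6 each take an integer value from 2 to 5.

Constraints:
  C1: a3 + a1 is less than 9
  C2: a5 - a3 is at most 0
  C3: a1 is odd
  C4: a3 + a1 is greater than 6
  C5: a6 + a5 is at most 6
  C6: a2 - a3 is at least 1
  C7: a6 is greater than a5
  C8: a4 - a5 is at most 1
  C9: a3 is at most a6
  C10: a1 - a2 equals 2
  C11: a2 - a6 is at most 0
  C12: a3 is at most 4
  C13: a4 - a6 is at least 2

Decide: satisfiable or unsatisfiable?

Constraints 2, 6, 8, 11, and 13 give a6 − a2 ≥ 0, a2 − a3 ≥ 1, a3 − a5 ≥ 0, a5 − a4 ≥ -1, a4 − a6 ≥ 2.
Adding all 5 inequalities: the left sides telescope to 0, and the right sides sum to 0 + 1 + 0 + (-1) + 2 = 2. So 0 ≥ 2, which is false.

Unsatisfiable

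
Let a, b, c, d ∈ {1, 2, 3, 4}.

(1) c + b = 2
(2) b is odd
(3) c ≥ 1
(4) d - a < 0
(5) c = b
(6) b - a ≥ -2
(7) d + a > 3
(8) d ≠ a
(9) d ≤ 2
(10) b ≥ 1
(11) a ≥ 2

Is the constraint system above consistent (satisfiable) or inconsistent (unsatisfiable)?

The assignment a = 3, b = 1, c = 1, d = 1 works:
  constraint 1 holds since c + b = 2.
  constraint 4 holds since d - a = -2.
  constraint 6 holds since b - a = -2.
The rest check out directly.

Satisfiable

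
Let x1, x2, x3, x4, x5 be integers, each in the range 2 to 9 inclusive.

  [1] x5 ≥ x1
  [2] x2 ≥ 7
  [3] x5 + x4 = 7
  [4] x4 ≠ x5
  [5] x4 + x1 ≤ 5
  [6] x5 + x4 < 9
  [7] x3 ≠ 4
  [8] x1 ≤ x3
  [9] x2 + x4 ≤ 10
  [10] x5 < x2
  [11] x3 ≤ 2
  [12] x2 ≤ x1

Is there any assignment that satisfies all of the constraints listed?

Unsatisfiable

From constraints 2 and 12: x1 ≥ x2 and x2 ≥ 7, so x1 ≥ 7. From constraints 8 and 11: x1 ≤ x3 and x3 ≤ 2, so x1 ≤ 2. But 2 < 7, so no value of x1 works.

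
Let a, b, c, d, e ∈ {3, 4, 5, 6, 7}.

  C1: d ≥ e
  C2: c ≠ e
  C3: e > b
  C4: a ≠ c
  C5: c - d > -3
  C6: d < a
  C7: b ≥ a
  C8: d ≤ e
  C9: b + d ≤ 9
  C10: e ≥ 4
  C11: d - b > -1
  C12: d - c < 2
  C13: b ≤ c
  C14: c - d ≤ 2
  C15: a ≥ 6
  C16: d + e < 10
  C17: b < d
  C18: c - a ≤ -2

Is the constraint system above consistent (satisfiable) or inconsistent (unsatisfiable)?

Unsatisfiable

From constraints 7 and 15: b ≥ a ≥ 6. From constraints 1 and 10: d ≥ e ≥ 4. Hence b + d ≥ 10. But constraint 9 requires b + d ≤ 9, and 9 < 10. Contradiction.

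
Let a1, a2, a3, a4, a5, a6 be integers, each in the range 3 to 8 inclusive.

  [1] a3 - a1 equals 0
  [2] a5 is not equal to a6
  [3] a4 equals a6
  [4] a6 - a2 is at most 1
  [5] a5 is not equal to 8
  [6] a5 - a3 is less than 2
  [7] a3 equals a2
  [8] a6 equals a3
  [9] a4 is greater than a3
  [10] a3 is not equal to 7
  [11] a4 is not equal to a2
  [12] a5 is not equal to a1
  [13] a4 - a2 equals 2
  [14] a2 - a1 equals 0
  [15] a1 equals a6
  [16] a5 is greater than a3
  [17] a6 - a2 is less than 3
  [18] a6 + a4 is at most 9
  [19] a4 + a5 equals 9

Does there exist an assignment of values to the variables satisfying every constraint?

From constraints 3, 7, and 8, a4 = a6 = a3 = a2, so a4 = a2. But constraint 11 says a4 ≠ a2. Contradiction.

Unsatisfiable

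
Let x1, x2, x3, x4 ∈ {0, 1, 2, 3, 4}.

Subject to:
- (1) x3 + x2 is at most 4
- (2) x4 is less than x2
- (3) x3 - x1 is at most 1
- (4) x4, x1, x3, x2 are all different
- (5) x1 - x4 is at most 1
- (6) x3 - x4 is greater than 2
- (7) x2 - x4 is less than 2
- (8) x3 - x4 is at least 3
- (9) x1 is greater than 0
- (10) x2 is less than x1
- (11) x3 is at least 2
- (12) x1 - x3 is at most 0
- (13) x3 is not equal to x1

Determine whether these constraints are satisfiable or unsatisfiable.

Unsatisfiable

Constraints 3, 5, and 8 give x3 − x4 ≥ 3, x4 − x1 ≥ -1, x1 − x3 ≥ -1.
Adding all 3 inequalities: the left sides telescope to 0, and the right sides sum to 3 + (-1) + (-1) = 1. So 0 ≥ 1, which is false.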